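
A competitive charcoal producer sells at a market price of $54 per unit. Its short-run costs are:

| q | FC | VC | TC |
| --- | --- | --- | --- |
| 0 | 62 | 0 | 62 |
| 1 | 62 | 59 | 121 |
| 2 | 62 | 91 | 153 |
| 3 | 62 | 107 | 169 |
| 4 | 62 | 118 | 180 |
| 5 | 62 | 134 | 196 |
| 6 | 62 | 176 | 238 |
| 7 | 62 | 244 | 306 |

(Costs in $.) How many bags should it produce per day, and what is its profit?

Compute π = P·q − TC at each output: q=0: -62; q=1: -67; q=2: -45; q=3: -7; q=4: 36; q=5: 74; q=6: 86; q=7: 72.
Profit is maximized at q = 6. AVC there is 176/6 = $29.33 ≤ P, so producing beats shutting down (which would give -$62).

q = 6; profit = $86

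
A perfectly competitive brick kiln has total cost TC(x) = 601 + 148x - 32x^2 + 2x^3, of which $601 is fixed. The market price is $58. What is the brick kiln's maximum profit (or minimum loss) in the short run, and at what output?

Profit = -$277 at x = 9

AVC = 148 - 32x + 2x^2; min AVC = $20 at x = 8. Since P = $58 ≥ min AVC, the firm produces.
MC = 148 - 64x + 6x^2. Setting P = MC and taking the root on the rising branch gives x* = 9.
TR = 58·9 = 522. TC = 601 + 198 = 799. Profit = 522 − 799 = -$277.
Shutting down would mean losing the fixed cost of $601, so operating at a loss of $277 is better by $324.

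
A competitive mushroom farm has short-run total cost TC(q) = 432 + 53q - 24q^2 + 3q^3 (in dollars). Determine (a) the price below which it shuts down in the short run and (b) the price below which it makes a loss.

Shutdown price = $5; break-even price = $89

AVC = 53 - 24q + 3q^2; minimized at q = 4, giving min AVC = $5. That is the shutdown price.
ATC = 432/q + 53 - 24q + 3q^2. Setting dATC/dq = −432/q^2 − 24 + 6q = 0 gives q = 6 (since 6·6^3 − 24·6^2 = 432).
min ATC = 432/6 + 53 − 24·6 + 3·6^2 = $89. That is the break-even price.
For $5 ≤ P < $89 the firm produces at a loss; below $5 it shuts down.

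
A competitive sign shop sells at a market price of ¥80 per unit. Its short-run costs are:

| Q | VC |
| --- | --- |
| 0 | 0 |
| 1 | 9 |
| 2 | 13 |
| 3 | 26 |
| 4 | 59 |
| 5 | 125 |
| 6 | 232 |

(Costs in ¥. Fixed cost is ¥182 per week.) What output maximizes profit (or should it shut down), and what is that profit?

Compute π = P·Q − TC at each output: Q=0: -182; Q=1: -111; Q=2: -35; Q=3: 32; Q=4: 79; Q=5: 93; Q=6: 66.
Profit is maximized at Q = 5. AVC there is 125/5 = ¥25 ≤ P, so producing beats shutting down (which would give -¥182).

Q = 5; profit = ¥93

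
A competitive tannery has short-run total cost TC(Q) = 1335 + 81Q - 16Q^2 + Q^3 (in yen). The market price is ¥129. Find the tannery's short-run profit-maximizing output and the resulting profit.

AVC = 81 - 16Q + Q^2; min AVC = ¥17 at Q = 8. Since P = ¥129 ≥ min AVC, the firm produces.
MC = 81 - 32Q + 3Q^2. Setting P = MC and taking the root on the rising branch gives Q* = 12.
TR = 129·12 = 1548. TC = 1335 + 396 = 1731. Profit = 1548 − 1731 = -¥183.
By producing, the firm covers all variable cost plus ¥1152 of fixed cost; shutting down would lose the full ¥1335.

Profit = -¥183 at Q = 12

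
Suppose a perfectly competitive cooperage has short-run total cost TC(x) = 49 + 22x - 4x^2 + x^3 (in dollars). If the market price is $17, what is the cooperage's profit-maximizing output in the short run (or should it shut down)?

Shut down

From TC, MC = TC'(x) = 22 - 8x + 3x^2 and AVC = VC/x = 22 - 4x + x^2.
The AVC parabola has its vertex at x = 4/2 = 2, where AVC = 22 - 4·2 + 2^2 = $18.
Since P = $17 < min AVC = $18, price fails to cover variable cost at any output.
Best response: produce nothing and absorb the $49 fixed cost.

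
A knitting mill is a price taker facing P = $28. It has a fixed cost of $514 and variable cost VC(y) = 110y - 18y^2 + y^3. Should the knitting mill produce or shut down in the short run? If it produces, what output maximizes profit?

Strip out fixed cost: VC = 110y - 18y^2 + y^3. Then AVC = 110 - 18y + y^2 and MC = 110 - 36y + 3y^2.
The AVC parabola has its vertex at y = 18/2 = 9, where AVC = 110 - 18·9 + 9^2 = $29.
With P < min AVC ($28 < $29), every unit sold adds to the loss.
Best response: produce nothing and absorb the $514 fixed cost.

Shut down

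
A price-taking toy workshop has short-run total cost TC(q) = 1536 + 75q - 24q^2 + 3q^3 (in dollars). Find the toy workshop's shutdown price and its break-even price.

Shutdown price = $27; break-even price = $267

Shutdown price = min AVC. AVC = 75 - 24q + 3q^2, with vertex at q = 4 and minimum $27.
ATC = 1536/q + 75 - 24q + 3q^2. Setting dATC/dq = −1536/q^2 − 24 + 6q = 0 gives q = 8 (since 6·8^3 − 24·8^2 = 1536).
min ATC = 1536/8 + 75 − 24·8 + 3·8^2 = $267. That is the break-even price.
For $27 ≤ P < $267 the firm produces at a loss; below $27 it shuts down.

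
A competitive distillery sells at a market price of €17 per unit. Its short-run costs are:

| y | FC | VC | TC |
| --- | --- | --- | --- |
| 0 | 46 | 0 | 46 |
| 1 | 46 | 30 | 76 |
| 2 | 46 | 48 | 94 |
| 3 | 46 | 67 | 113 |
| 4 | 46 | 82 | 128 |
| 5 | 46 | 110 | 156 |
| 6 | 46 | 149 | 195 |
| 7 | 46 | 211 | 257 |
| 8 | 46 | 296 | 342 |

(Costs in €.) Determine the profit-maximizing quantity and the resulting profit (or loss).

Compute π = P·y − TC at each output: y=0: -46; y=1: -59; y=2: -60; y=3: -62; y=4: -60; y=5: -71; y=6: -93; y=7: -138; y=8: -206.
Profit is highest at y = 0. Equivalently, the lowest AVC in the table is 82/4 ≈ €20.50 at y = 4, and P = €17 falls below it — price never covers variable cost, so the firm shuts down and loses only its fixed cost.

y = 0 (shut down); profit = -€46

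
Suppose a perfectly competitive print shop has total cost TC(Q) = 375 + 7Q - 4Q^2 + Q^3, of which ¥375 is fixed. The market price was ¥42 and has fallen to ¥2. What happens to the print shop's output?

MC = 7 - 8Q + 3Q^2; the shutdown threshold is min AVC = ¥3 (at Q = 2).
With P = ¥42 above the shutdown price, P = MC gives Q = 5.
At P = ¥2 < min AVC = ¥3, price no longer covers variable cost at any output, so the firm shuts down: Q = 0.

Output falls from 5 to 0 (the firm shuts down)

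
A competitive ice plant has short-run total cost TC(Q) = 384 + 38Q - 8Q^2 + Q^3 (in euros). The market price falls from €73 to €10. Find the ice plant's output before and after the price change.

AVC = 38 - 8Q + Q^2, minimized at Q = 4 where min AVC = €22. MC = 38 - 16Q + 3Q^2.
With P = €73 above the shutdown price, P = MC gives Q = 7.
At P = €10 < min AVC = €22, price no longer covers variable cost at any output, so the firm shuts down: Q = 0.

Output falls from 7 to 0 (the firm shuts down)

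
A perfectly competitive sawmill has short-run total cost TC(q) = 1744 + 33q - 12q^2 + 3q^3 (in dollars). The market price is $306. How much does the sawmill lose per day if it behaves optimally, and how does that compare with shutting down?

Profit = -$274 at q = 7

AVC = 33 - 12q + 3q^2 has its minimum $21 at q = 2; price $306 clears that bar, so the firm operates.
With MC = 33 - 24q + 9q^2, P = MC on the upward-sloping part at q* = 7.
TR = 306·7 = 2142. TC = 1744 + 672 = 2416. Profit = 2142 − 2416 = -$274.
That loss of $274 beats the $1744 the firm would lose by shutting down; producing recovers $1470 of fixed cost.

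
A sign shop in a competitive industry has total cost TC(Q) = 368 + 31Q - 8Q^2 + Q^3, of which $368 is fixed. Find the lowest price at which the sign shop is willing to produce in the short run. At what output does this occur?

The shutdown price is the minimum of AVC. VC = 31Q - 8Q^2 + Q^3, so AVC = 31 - 8Q + Q^2.
dAVC/dQ = -8 + 2Q = 0 gives Q = 4. min AVC = 31 - 8·4 + 4^2 = 15.
The firm shuts down for any P below $15.

$15 per unit, at Q = 4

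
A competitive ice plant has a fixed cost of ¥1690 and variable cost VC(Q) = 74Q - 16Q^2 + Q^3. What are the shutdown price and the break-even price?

AVC = 74 - 16Q + Q^2; minimized at Q = 8, giving min AVC = ¥10. That is the shutdown price.
ATC = 1690/Q + 74 - 16Q + Q^2. Setting dATC/dQ = −1690/Q^2 − 16 + 2Q = 0 gives Q = 13 (since 2·13^3 − 16·13^2 = 1690).
min ATC = 1690/13 + 74 − 16·13 + 13^2 = ¥165. That is the break-even price.
For ¥10 ≤ P < ¥165 the firm produces at a loss; below ¥10 it shuts down.

Shutdown price = ¥10; break-even price = ¥165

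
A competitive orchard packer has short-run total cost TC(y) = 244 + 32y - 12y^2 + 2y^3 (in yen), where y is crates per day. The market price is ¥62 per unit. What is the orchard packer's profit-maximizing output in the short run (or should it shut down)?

Produce at y = 5

From TC, MC = TC'(y) = 32 - 24y + 6y^2 and AVC = VC/y = 32 - 12y + 2y^2.
AVC hits its minimum where MC = AVC, at y = 3, giving min AVC = 32 - 12·3 + 2·3^2 = ¥14.
Since P = ¥62 ≥ min AVC = ¥14, price covers variable cost and the firm should produce.
Set P = MC: 62 = 32 - 24y + 6y^2 → -30 - 24y + 6y^2 = 0. The roots are y = -1 and y = 5; the profit-maximizing output is on the rising part of MC, so y* = 5.
Check: AVC at y = 5 is ¥22 ≤ P, so revenue covers variable cost.
Profit = P·y − TC = 62·5 − 354 = -¥44, a loss, but smaller than the ¥244 fixed cost the firm would lose by shutting down.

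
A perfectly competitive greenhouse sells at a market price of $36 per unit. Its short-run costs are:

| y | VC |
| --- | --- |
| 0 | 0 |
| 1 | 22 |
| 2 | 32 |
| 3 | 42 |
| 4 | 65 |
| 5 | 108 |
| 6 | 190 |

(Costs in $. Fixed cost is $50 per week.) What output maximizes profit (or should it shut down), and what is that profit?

Tabulate TR − TC: y=0: -50; y=1: -36; y=2: -10; y=3: 16; y=4: 29; y=5: 22; y=6: -24.
Profit is maximized at y = 4. AVC there is 65/4 = $16.25 ≤ P, so producing beats shutting down (which would give -$50).

y = 4; profit = $29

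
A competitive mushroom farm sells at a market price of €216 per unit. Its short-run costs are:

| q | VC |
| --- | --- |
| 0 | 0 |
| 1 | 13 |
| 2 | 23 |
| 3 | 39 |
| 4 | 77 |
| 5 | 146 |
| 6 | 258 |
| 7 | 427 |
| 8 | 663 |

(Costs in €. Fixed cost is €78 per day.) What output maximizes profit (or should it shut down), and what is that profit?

q = 7; profit = €1007

Compute π = P·q − TC at each output: q=0: -78; q=1: 125; q=2: 331; q=3: 531; q=4: 709; q=5: 856; q=6: 960; q=7: 1007; q=8: 987.
Profit is maximized at q = 7. AVC there is 427/7 = €61 ≤ P, so producing beats shutting down (which would give -€78).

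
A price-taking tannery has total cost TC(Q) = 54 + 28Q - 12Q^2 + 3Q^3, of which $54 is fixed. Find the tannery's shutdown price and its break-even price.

AVC = 28 - 12Q + 3Q^2; minimized at Q = 2, giving min AVC = $16. That is the shutdown price.
ATC = 54/Q + 28 - 12Q + 3Q^2. Setting dATC/dQ = −54/Q^2 − 12 + 6Q = 0 gives Q = 3 (since 6·3^3 − 12·3^2 = 54).
min ATC = 54/3 + 28 − 12·3 + 3·3^2 = $37. That is the break-even price.
For $16 ≤ P < $37 the firm produces at a loss; below $16 it shuts down.

Shutdown price = $16; break-even price = $37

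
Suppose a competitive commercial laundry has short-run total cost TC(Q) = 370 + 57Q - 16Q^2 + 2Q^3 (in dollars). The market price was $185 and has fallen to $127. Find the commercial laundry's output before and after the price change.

MC = 57 - 32Q + 6Q^2; the shutdown threshold is min AVC = $25 (at Q = 4).
At P = $185 ≥ min AVC, set P = MC on the rising branch: Q = 8.
At P = $127 ≥ min AVC, set P = MC: Q = 7. The firm stays open but cuts output.

Output falls from 8 to 7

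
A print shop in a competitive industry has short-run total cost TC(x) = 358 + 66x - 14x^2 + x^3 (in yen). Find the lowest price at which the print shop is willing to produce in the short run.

¥17 per unit

Short-run supply begins at min AVC. From VC = 66x - 14x^2 + x^3, AVC = 66 - 14x + x^2.
At the minimum of AVC, MC = AVC. MC = 66 - 28x + 3x^2; setting MC = AVC gives 2x^2 - 14x = 0, so x = 7. min AVC = 17.
The firm shuts down for any P below ¥17.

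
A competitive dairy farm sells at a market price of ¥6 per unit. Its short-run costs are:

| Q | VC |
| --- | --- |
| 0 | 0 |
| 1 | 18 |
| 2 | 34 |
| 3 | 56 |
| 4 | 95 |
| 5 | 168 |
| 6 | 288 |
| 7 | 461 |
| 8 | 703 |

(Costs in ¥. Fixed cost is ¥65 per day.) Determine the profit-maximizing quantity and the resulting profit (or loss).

Q = 0 (shut down); profit = -¥65

Compute π = P·Q − TC at each output: Q=0: -65; Q=1: -77; Q=2: -87; Q=3: -103; Q=4: -136; Q=5: -203; Q=6: -317; Q=7: -484; Q=8: -720.
Profit is highest at Q = 0. Equivalently, the lowest AVC in the table is 34/2 ≈ ¥17 at Q = 2, and P = ¥6 falls below it — price never covers variable cost, so the firm shuts down and loses only its fixed cost.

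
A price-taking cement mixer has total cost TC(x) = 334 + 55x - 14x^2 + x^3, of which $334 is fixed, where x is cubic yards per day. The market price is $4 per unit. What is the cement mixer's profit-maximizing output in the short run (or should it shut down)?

Variable cost is VC = 55x - 14x^2 + x^3, so AVC = VC/x = 55 - 14x + x^2 and MC = dTC/dx = 55 - 28x + 3x^2.
The AVC parabola has its vertex at x = 14/2 = 7, where AVC = 55 - 14·7 + 7^2 = $6.
With P < min AVC ($4 < $6), every unit sold adds to the loss.
Shutting down limits the loss to fixed cost, $334.

Shut down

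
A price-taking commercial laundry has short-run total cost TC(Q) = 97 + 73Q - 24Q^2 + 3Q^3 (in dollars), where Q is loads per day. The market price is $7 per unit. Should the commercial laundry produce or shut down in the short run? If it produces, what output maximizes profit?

Strip out fixed cost: VC = 73Q - 24Q^2 + 3Q^3. Then AVC = 73 - 24Q + 3Q^2 and MC = 73 - 48Q + 9Q^2.
AVC is minimized where dAVC/dQ = -24 + 6Q = 0, at Q = 4; min AVC = 73 - 24·4 + 3·4^2 = $25.
P = $7 lies below min AVC = $25; no output level covers variable cost.
The firm minimizes its loss by shutting down and losing only its fixed cost of $97.

Shut down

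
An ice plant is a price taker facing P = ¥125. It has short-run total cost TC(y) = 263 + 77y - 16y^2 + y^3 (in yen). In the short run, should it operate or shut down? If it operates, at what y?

Strip out fixed cost: VC = 77y - 16y^2 + y^3. Then AVC = 77 - 16y + y^2 and MC = 77 - 32y + 3y^2.
AVC is minimized where dAVC/dy = -16 + 2y = 0, at y = 8; min AVC = 77 - 16·8 + 8^2 = ¥13.
Because ¥125 ≥ ¥13, revenue can cover variable cost; the firm operates.
P = MC gives -48 - 32y + 3y^2 = 0, with roots -4/3 and 12. Take the larger (rising MC): y* = 12.
Check: AVC at y = 12 is ¥29 ≤ P, so revenue covers variable cost.
Profit = P·y − TC = 125·12 − 611 = ¥889.

Produce at y = 12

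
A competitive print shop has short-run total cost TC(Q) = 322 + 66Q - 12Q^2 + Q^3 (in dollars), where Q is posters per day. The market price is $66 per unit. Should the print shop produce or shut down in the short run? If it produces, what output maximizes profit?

Strip out fixed cost: VC = 66Q - 12Q^2 + Q^3. Then AVC = 66 - 12Q + Q^2 and MC = 66 - 24Q + 3Q^2.
AVC is minimized where dAVC/dQ = -12 + 2Q = 0, at Q = 6; min AVC = 66 - 12·6 + 6^2 = $30.
Since P = $66 ≥ min AVC = $30, price covers variable cost and the firm should produce.
Set P = MC: 66 = 66 - 24Q + 3Q^2 → -24Q + 3Q^2 = 0. The roots are Q = 0 and Q = 8; the profit-maximizing output is on the rising part of MC, so Q* = 8.
Check: AVC at Q = 8 is $34 ≤ P, so revenue covers variable cost.
Profit = P·Q − TC = 66·8 − 594 = -$66, a loss, but smaller than the $322 fixed cost the firm would lose by shutting down.

Produce at Q = 8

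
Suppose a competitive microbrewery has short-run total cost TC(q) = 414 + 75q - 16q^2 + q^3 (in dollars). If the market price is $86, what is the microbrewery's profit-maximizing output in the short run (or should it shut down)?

Produce at q = 11

Strip out fixed cost: VC = 75q - 16q^2 + q^3. Then AVC = 75 - 16q + q^2 and MC = 75 - 32q + 3q^2.
The AVC parabola has its vertex at q = 16/2 = 8, where AVC = 75 - 16·8 + 8^2 = $11.
Since P = $86 ≥ min AVC = $11, price covers variable cost and the firm should produce.
P = MC gives -11 - 32q + 3q^2 = 0, with roots -1/3 and 11. Take the larger (rising MC): q* = 11.
Check: AVC at q = 11 is $20 ≤ P, so revenue covers variable cost.
Profit = P·q − TC = 86·11 − 634 = $312.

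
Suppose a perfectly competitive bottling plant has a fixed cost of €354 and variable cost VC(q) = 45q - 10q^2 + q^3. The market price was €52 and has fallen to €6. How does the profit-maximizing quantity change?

AVC = 45 - 10q + q^2, minimized at q = 5 where min AVC = €20. MC = 45 - 20q + 3q^2.
At P = €52 ≥ min AVC, set P = MC on the rising branch: q = 7.
At P = €6 < min AVC = €20, price no longer covers variable cost at any output, so the firm shuts down: q = 0.

Output falls from 7 to 0 (the firm shuts down)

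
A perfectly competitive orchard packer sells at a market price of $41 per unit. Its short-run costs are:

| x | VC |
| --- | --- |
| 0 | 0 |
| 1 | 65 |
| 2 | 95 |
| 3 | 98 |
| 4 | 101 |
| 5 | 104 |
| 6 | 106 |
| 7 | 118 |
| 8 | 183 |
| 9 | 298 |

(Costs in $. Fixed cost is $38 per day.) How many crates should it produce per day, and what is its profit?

Compute π = P·x − TC at each output: x=0: -38; x=1: -62; x=2: -51; x=3: -13; x=4: 25; x=5: 63; x=6: 102; x=7: 131; x=8: 107; x=9: 33.
Profit is maximized at x = 7. AVC there is 118/7 = $16.86 ≤ P, so producing beats shutting down (which would give -$38).

x = 7; profit = $131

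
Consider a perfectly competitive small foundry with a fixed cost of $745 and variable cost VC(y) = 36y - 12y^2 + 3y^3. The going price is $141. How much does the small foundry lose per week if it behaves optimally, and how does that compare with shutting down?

Profit = -$295 at y = 5

AVC = 36 - 12y + 3y^2 has its minimum $24 at y = 2; price $141 clears that bar, so the firm operates.
With MC = 36 - 24y + 9y^2, P = MC on the upward-sloping part at y* = 5.
TR = 141·5 = 705. TC = 745 + 255 = 1000. Profit = 705 − 1000 = -$295.
That loss of $295 beats the $745 the firm would lose by shutting down; producing recovers $450 of fixed cost.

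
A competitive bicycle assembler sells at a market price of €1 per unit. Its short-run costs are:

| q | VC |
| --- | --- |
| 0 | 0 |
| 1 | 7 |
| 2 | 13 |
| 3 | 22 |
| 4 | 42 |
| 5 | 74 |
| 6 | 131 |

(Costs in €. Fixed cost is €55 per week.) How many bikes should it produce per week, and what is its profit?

Profit at each row (π = 1q − TC): q=0: -55; q=1: -61; q=2: -66; q=3: -74; q=4: -93; q=5: -124; q=6: -180.
Profit is highest at q = 0. Equivalently, the lowest AVC in the table is 13/2 ≈ €6.50 at q = 2, and P = €1 falls below it — price never covers variable cost, so the firm shuts down and loses only its fixed cost.

q = 0 (shut down); profit = -€55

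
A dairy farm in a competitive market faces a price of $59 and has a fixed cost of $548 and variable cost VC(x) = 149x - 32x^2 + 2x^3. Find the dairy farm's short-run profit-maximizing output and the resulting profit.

AVC = 149 - 32x + 2x^2; min AVC = $21 at x = 8. Since P = $59 ≥ min AVC, the firm produces.
MC = 149 - 64x + 6x^2. Setting P = MC and taking the root on the rising branch gives x* = 9.
TR = 59·9 = 531. TC = 548 + 207 = 755. Profit = 531 − 755 = -$224.
Shutting down would mean losing the fixed cost of $548, so operating at a loss of $224 is better by $324.

Profit = -$224 at x = 9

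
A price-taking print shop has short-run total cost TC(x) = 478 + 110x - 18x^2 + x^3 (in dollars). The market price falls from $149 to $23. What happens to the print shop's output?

AVC = 110 - 18x + x^2, minimized at x = 9 where min AVC = $29. MC = 110 - 36x + 3x^2.
With P = $149 above the shutdown price, P = MC gives x = 13.
At P = $23 < min AVC = $29, price no longer covers variable cost at any output, so the firm shuts down: x = 0.

Output falls from 13 to 0 (the firm shuts down)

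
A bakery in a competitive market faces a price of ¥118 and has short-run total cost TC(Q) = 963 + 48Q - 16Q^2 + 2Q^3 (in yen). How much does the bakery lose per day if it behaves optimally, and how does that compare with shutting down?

Profit = -¥375 at Q = 7

AVC = 48 - 16Q + 2Q^2 has its minimum ¥16 at Q = 4; price ¥118 clears that bar, so the firm operates.
With MC = 48 - 32Q + 6Q^2, P = MC on the upward-sloping part at Q* = 7.
TR = 118·7 = 826. TC = 963 + 238 = 1201. Profit = 826 − 1201 = -¥375.
That loss of ¥375 beats the ¥963 the firm would lose by shutting down; producing recovers ¥588 of fixed cost.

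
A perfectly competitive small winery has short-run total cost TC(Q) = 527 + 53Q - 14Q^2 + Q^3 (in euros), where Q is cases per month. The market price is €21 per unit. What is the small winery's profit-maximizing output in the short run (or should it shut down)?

From TC, MC = TC'(Q) = 53 - 28Q + 3Q^2 and AVC = VC/Q = 53 - 14Q + Q^2.
AVC hits its minimum where MC = AVC, at Q = 7, giving min AVC = 53 - 14·7 + 7^2 = €4.
P = €21 exceeds min AVC = €4, so the firm stays open.
P = MC gives 32 - 28Q + 3Q^2 = 0, with roots 4/3 and 8. Take the larger (rising MC): Q* = 8.
Check: AVC at Q = 8 is €5 ≤ P, so revenue covers variable cost.
Profit = P·Q − TC = 21·8 − 567 = -€399, a loss, but smaller than the €527 fixed cost the firm would lose by shutting down.

Produce at Q = 8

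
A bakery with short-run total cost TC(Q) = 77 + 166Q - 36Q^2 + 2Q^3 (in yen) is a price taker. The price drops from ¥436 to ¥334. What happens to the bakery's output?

AVC = 166 - 36Q + 2Q^2, minimized at Q = 9 where min AVC = ¥4. MC = 166 - 72Q + 6Q^2.
With P = ¥436 above the shutdown price, P = MC gives Q = 15.
At P = ¥334 ≥ min AVC, set P = MC: Q = 14. The firm stays open but cuts output.

Output falls from 15 to 14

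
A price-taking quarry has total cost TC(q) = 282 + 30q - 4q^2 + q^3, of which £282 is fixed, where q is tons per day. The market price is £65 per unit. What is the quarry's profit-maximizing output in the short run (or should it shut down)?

Produce at q = 5

From TC, MC = TC'(q) = 30 - 8q + 3q^2 and AVC = VC/q = 30 - 4q + q^2.
The AVC parabola has its vertex at q = 4/2 = 2, where AVC = 30 - 4·2 + 2^2 = £26.
P = £65 exceeds min AVC = £26, so the firm stays open.
P = MC gives -35 - 8q + 3q^2 = 0, with roots -7/3 and 5. Take the larger (rising MC): q* = 5.
Check: AVC at q = 5 is £35 ≤ P, so revenue covers variable cost.
Profit = P·q − TC = 65·5 − 457 = -£132, a loss, but smaller than the £282 fixed cost the firm would lose by shutting down.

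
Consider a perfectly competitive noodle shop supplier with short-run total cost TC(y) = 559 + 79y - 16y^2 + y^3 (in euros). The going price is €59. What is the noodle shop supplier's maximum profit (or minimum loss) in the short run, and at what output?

AVC = 79 - 16y + y^2; min AVC = €15 at y = 8. Since P = €59 ≥ min AVC, the firm produces.
With MC = 79 - 32y + 3y^2, P = MC on the upward-sloping part at y* = 10.
TR = 59·10 = 590. TC = 559 + 190 = 749. Profit = 590 − 749 = -€159.
That loss of €159 beats the €559 the firm would lose by shutting down; producing recovers €400 of fixed cost.

Profit = -€159 at y = 10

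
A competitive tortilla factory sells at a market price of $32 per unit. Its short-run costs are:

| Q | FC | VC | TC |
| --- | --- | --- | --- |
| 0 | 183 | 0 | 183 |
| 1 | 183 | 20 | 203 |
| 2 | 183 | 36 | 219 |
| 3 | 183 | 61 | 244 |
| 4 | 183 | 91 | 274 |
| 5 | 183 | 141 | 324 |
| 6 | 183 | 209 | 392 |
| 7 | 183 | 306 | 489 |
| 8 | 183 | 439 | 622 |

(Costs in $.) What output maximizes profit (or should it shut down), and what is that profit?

Compute π = P·Q − TC at each output: Q=0: -183; Q=1: -171; Q=2: -155; Q=3: -148; Q=4: -146; Q=5: -164; Q=6: -200; Q=7: -265; Q=8: -366.
Profit is maximized at Q = 4. AVC there is 91/4 = $22.75 ≤ P, so producing beats shutting down (which would give -$183).

Q = 4; profit = -$146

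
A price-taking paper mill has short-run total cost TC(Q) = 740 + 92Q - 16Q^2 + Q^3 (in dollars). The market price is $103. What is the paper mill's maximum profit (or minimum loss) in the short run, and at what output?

Profit = -$14 at Q = 11

AVC = 92 - 16Q + Q^2; min AVC = $28 at Q = 8. Since P = $103 ≥ min AVC, the firm produces.
MC = 92 - 32Q + 3Q^2. Setting P = MC and taking the root on the rising branch gives Q* = 11.
TR = 103·11 = 1133. TC = 740 + 407 = 1147. Profit = 1133 − 1147 = -$14.
By producing, the firm covers all variable cost plus $726 of fixed cost; shutting down would lose the full $740.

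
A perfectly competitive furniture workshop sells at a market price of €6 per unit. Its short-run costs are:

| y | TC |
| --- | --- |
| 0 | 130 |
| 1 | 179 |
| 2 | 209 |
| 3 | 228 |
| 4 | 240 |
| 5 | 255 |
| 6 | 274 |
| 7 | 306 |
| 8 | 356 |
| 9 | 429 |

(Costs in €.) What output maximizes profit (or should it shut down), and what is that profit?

y = 0 (shut down); profit = -€130

Compute π = P·y − TC at each output: y=0: -130; y=1: -173; y=2: -197; y=3: -210; y=4: -216; y=5: -225; y=6: -238; y=7: -264; y=8: -308; y=9: -375.
Profit is highest at y = 0. Equivalently, the lowest AVC in the table is 144/6 ≈ €24 at y = 6, and P = €6 falls below it — price never covers variable cost, so the firm shuts down and loses only its fixed cost.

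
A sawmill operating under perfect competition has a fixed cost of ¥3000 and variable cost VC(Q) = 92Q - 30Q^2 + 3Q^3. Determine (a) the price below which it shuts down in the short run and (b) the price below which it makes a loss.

Shutdown price = ¥17; break-even price = ¥392

AVC = 92 - 30Q + 3Q^2; minimized at Q = 5, giving min AVC = ¥17. That is the shutdown price.
ATC = 3000/Q + 92 - 30Q + 3Q^2. Setting dATC/dQ = −3000/Q^2 − 30 + 6Q = 0 gives Q = 10 (since 6·10^3 − 30·10^2 = 3000).
min ATC = 3000/10 + 92 − 30·10 + 3·10^2 = ¥392. That is the break-even price.
For ¥17 ≤ P < ¥392 the firm produces at a loss; below ¥17 it shuts down.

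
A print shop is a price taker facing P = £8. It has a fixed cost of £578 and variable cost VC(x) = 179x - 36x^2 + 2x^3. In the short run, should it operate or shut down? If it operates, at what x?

Shut down

Strip out fixed cost: VC = 179x - 36x^2 + 2x^3. Then AVC = 179 - 36x + 2x^2 and MC = 179 - 72x + 6x^2.
AVC hits its minimum where MC = AVC, at x = 9, giving min AVC = 179 - 36·9 + 2·9^2 = £17.
Since P = £8 < min AVC = £17, price fails to cover variable cost at any output.
Best response: produce nothing and absorb the £578 fixed cost.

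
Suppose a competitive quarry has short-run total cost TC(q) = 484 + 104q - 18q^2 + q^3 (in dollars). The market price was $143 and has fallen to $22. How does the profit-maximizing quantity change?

Output falls from 13 to 0 (the firm shuts down)

AVC = 104 - 18q + q^2, minimized at q = 9 where min AVC = $23. MC = 104 - 36q + 3q^2.
With P = $143 above the shutdown price, P = MC gives q = 13.
At P = $22 < min AVC = $23, price no longer covers variable cost at any output, so the firm shuts down: q = 0.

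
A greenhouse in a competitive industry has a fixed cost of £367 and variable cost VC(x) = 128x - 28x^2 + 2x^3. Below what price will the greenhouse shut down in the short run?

Short-run supply begins at min AVC. From VC = 128x - 28x^2 + 2x^3, AVC = 128 - 28x + 2x^2.
At the minimum of AVC, MC = AVC. MC = 128 - 56x + 6x^2; setting MC = AVC gives 4x^2 - 28x = 0, so x = 7. min AVC = 30.
So the shutdown price is £30.

£30 per unit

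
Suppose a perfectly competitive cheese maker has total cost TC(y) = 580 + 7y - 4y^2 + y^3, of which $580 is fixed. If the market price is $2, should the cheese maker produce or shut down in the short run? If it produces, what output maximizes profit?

Shut down

Strip out fixed cost: VC = 7y - 4y^2 + y^3. Then AVC = 7 - 4y + y^2 and MC = 7 - 8y + 3y^2.
The AVC parabola has its vertex at y = 4/2 = 2, where AVC = 7 - 4·2 + 2^2 = $3.
Since P = $2 < min AVC = $3, price fails to cover variable cost at any output.
Shutting down limits the loss to fixed cost, $580.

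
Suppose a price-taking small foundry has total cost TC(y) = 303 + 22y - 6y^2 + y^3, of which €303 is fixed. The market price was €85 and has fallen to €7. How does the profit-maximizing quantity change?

MC = 22 - 12y + 3y^2; the shutdown threshold is min AVC = €13 (at y = 3).
With P = €85 above the shutdown price, P = MC gives y = 7.
At P = €7 < min AVC = €13, price no longer covers variable cost at any output, so the firm shuts down: y = 0.

Output falls from 7 to 0 (the firm shuts down)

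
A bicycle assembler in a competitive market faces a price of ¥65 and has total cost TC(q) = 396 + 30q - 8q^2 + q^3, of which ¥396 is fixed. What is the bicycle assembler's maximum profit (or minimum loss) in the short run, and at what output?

Profit = -¥102 at q = 7

AVC = 30 - 8q + q^2; min AVC = ¥14 at q = 4. Since P = ¥65 ≥ min AVC, the firm produces.
MC = 30 - 16q + 3q^2. Setting P = MC and taking the root on the rising branch gives q* = 7.
TR = 65·7 = 455. TC = 396 + 161 = 557. Profit = 455 − 557 = -¥102.
Shutting down would mean losing the fixed cost of ¥396, so operating at a loss of ¥102 is better by ¥294.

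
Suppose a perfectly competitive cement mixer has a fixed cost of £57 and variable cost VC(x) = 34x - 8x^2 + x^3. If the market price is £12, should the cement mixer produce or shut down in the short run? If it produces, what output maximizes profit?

Shut down

Variable cost is VC = 34x - 8x^2 + x^3, so AVC = VC/x = 34 - 8x + x^2 and MC = dTC/dx = 34 - 16x + 3x^2.
AVC is minimized where dAVC/dx = -8 + 2x = 0, at x = 4; min AVC = 34 - 8·4 + 4^2 = £18.
P = £12 lies below min AVC = £18; no output level covers variable cost.
Best response: produce nothing and absorb the £57 fixed cost.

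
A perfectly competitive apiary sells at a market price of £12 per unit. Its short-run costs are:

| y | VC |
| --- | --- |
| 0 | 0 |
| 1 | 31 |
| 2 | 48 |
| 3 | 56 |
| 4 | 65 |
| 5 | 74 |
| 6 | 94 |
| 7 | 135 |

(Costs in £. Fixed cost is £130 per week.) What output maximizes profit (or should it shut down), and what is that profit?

y = 0 (shut down); profit = -£130

Tabulate TR − TC: y=0: -130; y=1: -149; y=2: -154; y=3: -150; y=4: -147; y=5: -144; y=6: -152; y=7: -181.
Profit is highest at y = 0. Equivalently, the lowest AVC in the table is 74/5 ≈ £14.80 at y = 5, and P = £12 falls below it — price never covers variable cost, so the firm shuts down and loses only its fixed cost.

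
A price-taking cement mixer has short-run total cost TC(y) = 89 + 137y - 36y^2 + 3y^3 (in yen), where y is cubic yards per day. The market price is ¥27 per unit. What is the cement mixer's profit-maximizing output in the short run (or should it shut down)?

Shut down

From TC, MC = TC'(y) = 137 - 72y + 9y^2 and AVC = VC/y = 137 - 36y + 3y^2.
AVC is minimized where dAVC/dy = -36 + 6y = 0, at y = 6; min AVC = 137 - 36·6 + 3·6^2 = ¥29.
Since P = ¥27 < min AVC = ¥29, price fails to cover variable cost at any output.
Best response: produce nothing and absorb the ¥89 fixed cost.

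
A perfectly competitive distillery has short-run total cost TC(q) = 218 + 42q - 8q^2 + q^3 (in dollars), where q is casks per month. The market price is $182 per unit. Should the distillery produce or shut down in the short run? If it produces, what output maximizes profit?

Variable cost is VC = 42q - 8q^2 + q^3, so AVC = VC/q = 42 - 8q + q^2 and MC = dTC/dq = 42 - 16q + 3q^2.
The AVC parabola has its vertex at q = 8/2 = 4, where AVC = 42 - 8·4 + 4^2 = $26.
Since P = $182 ≥ min AVC = $26, price covers variable cost and the firm should produce.
P = MC gives -140 - 16q + 3q^2 = 0, with roots -14/3 and 10. Take the larger (rising MC): q* = 10.
Check: AVC at q = 10 is $62 ≤ P, so revenue covers variable cost.
Profit = P·q − TC = 182·10 − 838 = $982.

Produce at q = 10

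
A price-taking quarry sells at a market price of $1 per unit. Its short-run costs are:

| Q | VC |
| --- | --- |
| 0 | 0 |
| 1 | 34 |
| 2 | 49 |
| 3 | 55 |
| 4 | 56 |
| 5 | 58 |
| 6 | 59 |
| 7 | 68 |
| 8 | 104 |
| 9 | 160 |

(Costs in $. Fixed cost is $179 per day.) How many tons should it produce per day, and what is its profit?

Q = 0 (shut down); profit = -$179

Tabulate TR − TC: Q=0: -179; Q=1: -212; Q=2: -226; Q=3: -231; Q=4: -231; Q=5: -232; Q=6: -232; Q=7: -240; Q=8: -275; Q=9: -330.
Profit is highest at Q = 0. Equivalently, the lowest AVC in the table is 68/7 ≈ $9.71 at Q = 7, and P = $1 falls below it — price never covers variable cost, so the firm shuts down and loses only its fixed cost.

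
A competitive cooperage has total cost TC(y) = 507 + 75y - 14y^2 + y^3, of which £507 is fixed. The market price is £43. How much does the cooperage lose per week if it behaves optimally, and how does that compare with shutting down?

AVC = 75 - 14y + y^2 has its minimum £26 at y = 7; price £43 clears that bar, so the firm operates.
With MC = 75 - 28y + 3y^2, P = MC on the upward-sloping part at y* = 8.
TR = 43·8 = 344. TC = 507 + 216 = 723. Profit = 344 − 723 = -£379.
Shutting down would mean losing the fixed cost of £507, so operating at a loss of £379 is better by £128.

Profit = -£379 at y = 8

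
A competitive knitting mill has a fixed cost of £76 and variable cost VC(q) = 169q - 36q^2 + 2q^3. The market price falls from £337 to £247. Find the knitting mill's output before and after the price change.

AVC = 169 - 36q + 2q^2, minimized at q = 9 where min AVC = £7. MC = 169 - 72q + 6q^2.
At P = £337 ≥ min AVC, set P = MC on the rising branch: q = 14.
At P = £247 ≥ min AVC, set P = MC: q = 13. The firm stays open but cuts output.

Output falls from 14 to 13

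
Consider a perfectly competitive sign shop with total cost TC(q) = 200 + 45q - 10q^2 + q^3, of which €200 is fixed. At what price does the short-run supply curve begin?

€20 per unit

The firm shuts down when price falls below the minimum of average variable cost. AVC = VC/q = 45 - 10q + q^2.
dAVC/dq = -10 + 2q = 0 gives q = 5. min AVC = 45 - 10·5 + 5^2 = 20.
So the shutdown price is €20.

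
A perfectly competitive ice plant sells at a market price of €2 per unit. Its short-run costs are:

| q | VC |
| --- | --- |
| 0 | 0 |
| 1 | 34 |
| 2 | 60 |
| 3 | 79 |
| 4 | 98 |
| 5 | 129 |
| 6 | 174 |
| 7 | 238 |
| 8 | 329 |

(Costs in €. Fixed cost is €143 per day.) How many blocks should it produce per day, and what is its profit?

Compute π = P·q − TC at each output: q=0: -143; q=1: -175; q=2: -199; q=3: -216; q=4: -233; q=5: -262; q=6: -305; q=7: -367; q=8: -456.
Profit is highest at q = 0. Equivalently, the lowest AVC in the table is 98/4 ≈ €24.50 at q = 4, and P = €2 falls below it — price never covers variable cost, so the firm shuts down and loses only its fixed cost.

q = 0 (shut down); profit = -€143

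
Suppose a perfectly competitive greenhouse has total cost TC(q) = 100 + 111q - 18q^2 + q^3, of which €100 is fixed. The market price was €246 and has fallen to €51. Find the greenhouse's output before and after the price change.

AVC = 111 - 18q + q^2, minimized at q = 9 where min AVC = €30. MC = 111 - 36q + 3q^2.
At P = €246 ≥ min AVC, set P = MC on the rising branch: q = 15.
At P = €51 ≥ min AVC, set P = MC: q = 10. The firm stays open but cuts output.

Output falls from 15 to 10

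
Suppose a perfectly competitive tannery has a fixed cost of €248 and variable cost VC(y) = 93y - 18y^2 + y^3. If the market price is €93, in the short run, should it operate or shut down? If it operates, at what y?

Produce at y = 12

Strip out fixed cost: VC = 93y - 18y^2 + y^3. Then AVC = 93 - 18y + y^2 and MC = 93 - 36y + 3y^2.
AVC is minimized where dAVC/dy = -18 + 2y = 0, at y = 9; min AVC = 93 - 18·9 + 9^2 = €12.
Because €93 ≥ €12, revenue can cover variable cost; the firm operates.
Solving P = MC: -36y + 3y^2 = 0 ⇒ y = 0 or 12. On the upward-sloping branch, y* = 12.
Check: AVC at y = 12 is €21 ≤ P, so revenue covers variable cost.
Profit = P·y − TC = 93·12 − 500 = €616.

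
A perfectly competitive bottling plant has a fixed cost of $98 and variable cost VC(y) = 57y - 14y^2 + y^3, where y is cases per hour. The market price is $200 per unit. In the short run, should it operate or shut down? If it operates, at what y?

Produce at y = 13

Strip out fixed cost: VC = 57y - 14y^2 + y^3. Then AVC = 57 - 14y + y^2 and MC = 57 - 28y + 3y^2.
AVC is minimized where dAVC/dy = -14 + 2y = 0, at y = 7; min AVC = 57 - 14·7 + 7^2 = $8.
Since P = $200 ≥ min AVC = $8, price covers variable cost and the firm should produce.
P = MC gives -143 - 28y + 3y^2 = 0, with roots -11/3 and 13. Take the larger (rising MC): y* = 13.
Check: AVC at y = 13 is $44 ≤ P, so revenue covers variable cost.
Profit = P·y − TC = 200·13 − 670 = $1930.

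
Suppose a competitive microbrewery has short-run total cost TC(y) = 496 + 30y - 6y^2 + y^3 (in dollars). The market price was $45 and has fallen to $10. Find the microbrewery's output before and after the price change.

Output falls from 5 to 0 (the firm shuts down)

AVC = 30 - 6y + y^2, minimized at y = 3 where min AVC = $21. MC = 30 - 12y + 3y^2.
With P = $45 above the shutdown price, P = MC gives y = 5.
At P = $10 < min AVC = $21, price no longer covers variable cost at any output, so the firm shuts down: y = 0.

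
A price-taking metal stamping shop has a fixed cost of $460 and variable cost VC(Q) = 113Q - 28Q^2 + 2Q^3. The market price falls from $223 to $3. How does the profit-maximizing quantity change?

MC = 113 - 56Q + 6Q^2; the shutdown threshold is min AVC = $15 (at Q = 7).
At P = $223 ≥ min AVC, set P = MC on the rising branch: Q = 11.
At P = $3 < min AVC = $15, price no longer covers variable cost at any output, so the firm shuts down: Q = 0.

Output falls from 11 to 0 (the firm shuts down)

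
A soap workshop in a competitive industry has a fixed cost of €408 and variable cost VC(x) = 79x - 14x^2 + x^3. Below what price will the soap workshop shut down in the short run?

€30 per unit

The firm shuts down when price falls below the minimum of average variable cost. AVC = VC/x = 79 - 14x + x^2.
dAVC/dx = -14 + 2x = 0 gives x = 7. min AVC = 79 - 14·7 + 7^2 = 30.
For P < €30 the firm produces nothing.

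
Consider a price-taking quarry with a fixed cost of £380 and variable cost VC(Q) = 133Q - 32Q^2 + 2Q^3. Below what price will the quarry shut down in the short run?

£5 per unit

The shutdown price is the minimum of AVC. VC = 133Q - 32Q^2 + 2Q^3, so AVC = 133 - 32Q + 2Q^2.
dAVC/dQ = -32 + 4Q = 0 gives Q = 8. min AVC = 133 - 32·8 + 2·8^2 = 5.
For P < £5 the firm produces nothing.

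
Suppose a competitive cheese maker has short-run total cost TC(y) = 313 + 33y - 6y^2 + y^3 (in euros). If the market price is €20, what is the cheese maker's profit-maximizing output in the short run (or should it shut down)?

Shut down

Strip out fixed cost: VC = 33y - 6y^2 + y^3. Then AVC = 33 - 6y + y^2 and MC = 33 - 12y + 3y^2.
AVC hits its minimum where MC = AVC, at y = 3, giving min AVC = 33 - 6·3 + 3^2 = €24.
Since P = €20 < min AVC = €24, price fails to cover variable cost at any output.
Best response: produce nothing and absorb the €313 fixed cost.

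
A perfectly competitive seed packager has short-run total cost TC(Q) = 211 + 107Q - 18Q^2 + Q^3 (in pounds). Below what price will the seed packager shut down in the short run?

Short-run supply begins at min AVC. From VC = 107Q - 18Q^2 + Q^3, AVC = 107 - 18Q + Q^2.
At the minimum of AVC, MC = AVC. MC = 107 - 36Q + 3Q^2; setting MC = AVC gives 2Q^2 - 18Q = 0, so Q = 9. min AVC = 26.
The firm shuts down for any P below £26.

£26 per unit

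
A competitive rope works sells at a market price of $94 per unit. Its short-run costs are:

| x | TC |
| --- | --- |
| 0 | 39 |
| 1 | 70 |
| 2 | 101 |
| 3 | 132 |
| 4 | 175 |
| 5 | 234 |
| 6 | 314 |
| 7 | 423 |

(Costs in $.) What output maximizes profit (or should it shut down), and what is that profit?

Compute π = P·x − TC at each output: x=0: -39; x=1: 24; x=2: 87; x=3: 150; x=4: 201; x=5: 236; x=6: 250; x=7: 235.
Profit is maximized at x = 6. AVC there is 275/6 = $45.83 ≤ P, so producing beats shutting down (which would give -$39).

x = 6; profit = $250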